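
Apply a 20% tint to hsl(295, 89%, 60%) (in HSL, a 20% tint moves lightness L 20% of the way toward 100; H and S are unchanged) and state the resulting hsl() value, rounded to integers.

hsl(295, 89%, 68%)

L moves 20% from 60 toward 100: 60 + 8 = 68 → 68.
H and S are unchanged.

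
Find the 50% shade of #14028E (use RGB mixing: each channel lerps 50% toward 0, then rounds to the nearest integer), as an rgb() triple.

rgb(10, 1, 71)

#14028E is rgb(20, 2, 142).
Lerp each channel 50% toward 0:
  R: 20 + 0.5×(0−20) = 20 − 10 = 10 → 10
  G: 2 + 0.5×(0−2) = 2 − 1 = 1 → 1
  B: 142 − 71 = 71 → 71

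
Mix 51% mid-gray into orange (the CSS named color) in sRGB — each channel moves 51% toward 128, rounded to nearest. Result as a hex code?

CSS orange is rgb(255, 165, 0).
Lerp each channel 51% toward 128:
  R: 255 + 0.51×(128−255) = 255 − 64.77 = 190.23 → 190
  G: 165 − 18.87 = 146.13 → 146
  B: 0 + 0.51×(128−0) = 0 + 65.28 = 65.28 → 65
rgb(190, 146, 65) = #be9241.

#be9241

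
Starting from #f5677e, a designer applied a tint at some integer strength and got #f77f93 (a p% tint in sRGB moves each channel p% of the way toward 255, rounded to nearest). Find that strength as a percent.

#f5677e is rgb(245, 103, 126); #f77f93 is rgb(247, 127, 147).
On the G channel (widest range): 127 ≈ 103 + (p/100)(255 − 103), so p ≈ 100×(127 − 103)/(255 − 103) = 2400/152 = 15.79.
p = 16 reproduces all three channels after rounding.

16%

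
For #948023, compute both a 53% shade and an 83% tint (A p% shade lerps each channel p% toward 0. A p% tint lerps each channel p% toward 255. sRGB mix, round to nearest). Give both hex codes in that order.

#463C10, #EDE9DA

#948023 is rgb(148, 128, 35).
53% shade:
  R: 148 − 78.44 = 69.56 → 70
  G: 128 + 0.53×(0−128) = 128 − 67.84 = 60.16 → 60
  B: 35 + 0.53×(0−35) = 35 − 18.55 = 16.45 → 16
  → #463C10
83% tint:
  R: 148 + 0.83×(255−148) = 148 + 88.81 = 236.81 → 237
  G: 128 + 0.83×(255−128) = 128 + 105.41 = 233.41 → 233
  B: 35 + 182.6 = 217.6 → 218
  → #EDE9DA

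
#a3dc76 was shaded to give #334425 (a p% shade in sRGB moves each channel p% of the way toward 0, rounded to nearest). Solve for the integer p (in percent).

#a3dc76 is rgb(163, 220, 118); #334425 is rgb(51, 68, 37).
On the G channel (widest range): 68 ≈ 220 + (p/100)(0 − 220), so p ≈ 100×(68 − 220)/(0 − 220) = -15200/-220 = 69.09.
p = 69 reproduces all three channels after rounding.

69%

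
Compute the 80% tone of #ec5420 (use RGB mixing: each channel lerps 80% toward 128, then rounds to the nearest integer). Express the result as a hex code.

#ec5420 is rgb(236, 84, 32).
Per channel, c → c + 0.8(128 − c):
  R: 236 + 0.8×(128−236) = 236 − 86.4 = 149.6 → 150
  G: 84 + 0.8×(128−84) = 84 + 35.2 = 119.2 → 119
  B: 32 + 0.8×(128−32) = 32 + 76.8 = 108.8 → 109
rgb(150, 119, 109) = #96776d.

#96776d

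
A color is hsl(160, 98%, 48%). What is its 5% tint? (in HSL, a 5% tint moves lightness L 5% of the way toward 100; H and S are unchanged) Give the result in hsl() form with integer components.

hsl(160, 98%, 51%)

L moves 5% from 48 toward 100: 48 + 2.6 = 50.6 → 51.
H and S are unchanged.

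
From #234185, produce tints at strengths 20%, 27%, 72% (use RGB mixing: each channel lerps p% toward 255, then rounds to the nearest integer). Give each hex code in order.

#234185 is rgb(35, 65, 133).
20%: (35 + 44 = 79→79, 65 + 38 = 103→103, 133 + 24.4 = 157.4→157) → #4f679d
27%: (35 + 59.4 = 94.4→94, 65 + 51.3 = 116.3→116, 133 + 32.94 = 165.94→166) → #5e74a6
72%: (35 + 158.4 = 193.4→193, 65 + 136.8 = 201.8→202, 133 + 87.84 = 220.84→221) → #c1cadd

#4f679d, #5e74a6, #c1cadd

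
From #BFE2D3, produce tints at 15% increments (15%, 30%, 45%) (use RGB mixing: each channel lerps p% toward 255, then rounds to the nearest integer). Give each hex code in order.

#BFE2D3 is rgb(191, 226, 211).
15%: (191 + 9.6 = 200.6→201, 226 + 4.35 = 230.35→230, 211 + 6.6 = 217.6→218) → #C9E6DA
30%: (191 + 19.2 = 210.2→210, 226 + 8.7 = 234.7→235, 211 + 13.2 = 224.2→224) → #D2EBE0
45%: (191 + 28.8 = 219.8→220, 226 + 13.05 = 239.05→239, 211 + 19.8 = 230.8→231) → #DCEFE7

#C9E6DA, #D2EBE0, #DCEFE7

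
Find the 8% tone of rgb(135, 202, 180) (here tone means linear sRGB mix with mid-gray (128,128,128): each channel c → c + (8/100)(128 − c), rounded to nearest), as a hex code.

An 8% tone moves each channel 8% toward 128:
  R: 135 − 0.56 = 134.44 → 134
  G: 202 + 0.08×(128−202) = 202 − 5.92 = 196.08 → 196
  B: 180 + 0.08×(128−180) = 180 − 4.16 = 175.84 → 176
rgb(134, 196, 176) = #86C4B0.

#86C4B0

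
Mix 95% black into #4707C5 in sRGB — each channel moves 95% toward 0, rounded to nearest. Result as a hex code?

#04000A

#4707C5 is rgb(71, 7, 197).
Per channel, c → c + 0.95(0 − c):
  R: 71 + 0.95×(0−71) = 71 − 67.45 = 3.55 → 4
  G: 7 + 0.95×(0−7) = 7 − 6.65 = 0.35 → 0
  B: 197 − 187.15 = 9.85 → 10
rgb(4, 0, 10) = #04000A.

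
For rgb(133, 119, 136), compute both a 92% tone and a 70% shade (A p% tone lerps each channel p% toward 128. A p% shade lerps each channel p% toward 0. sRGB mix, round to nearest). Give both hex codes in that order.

92% tone:
  R: 133 + 0.92×(128−133) = 133 − 4.6 = 128.4 → 128
  G: 119 + 0.92×(128−119) = 119 + 8.28 = 127.28 → 127
  B: 136 + 0.92×(128−136) = 136 − 7.36 = 128.64 → 129
  → #807f81
70% shade:
  R: 133 − 93.1 = 39.9 → 40
  G: 119 − 83.3 = 35.7 → 36
  B: 136 + 0.7×(0−136) = 136 − 95.2 = 40.8 → 41
  → #282429

#807f81, #282429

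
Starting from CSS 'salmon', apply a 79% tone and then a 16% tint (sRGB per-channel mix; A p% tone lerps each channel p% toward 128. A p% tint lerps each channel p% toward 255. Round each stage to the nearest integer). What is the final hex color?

CSS salmon is rgb(250, 128, 114).
A 79% tone moves each channel 79% toward 128:
  R: 250 + 0.79×(128−250) = 250 − 96.38 = 153.62 → 154
  G: 128 + 0.79×(128−128) = 128 + 0 = 128 → 128
  B: 114 + 11.06 = 125.06 → 125
After the tone: rgb(154, 128, 125) = #9A807D.
A 16% tint moves each channel 16% toward 255:
  R: 154 + 16.16 = 170.16 → 170
  G: 128 + 20.32 = 148.32 → 148
  B: 125 + 0.16×(255−125) = 125 + 20.8 = 145.8 → 146
rgb(170, 148, 146) = #AA9492.

#AA9492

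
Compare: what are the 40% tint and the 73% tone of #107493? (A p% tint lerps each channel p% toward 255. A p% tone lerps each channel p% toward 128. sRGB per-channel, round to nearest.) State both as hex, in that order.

#107493 is rgb(16, 116, 147).
40% tint:
  R: 16 + 0.4×(255−16) = 16 + 95.6 = 111.6 → 112
  G: 116 + 55.6 = 171.6 → 172
  B: 147 + 43.2 = 190.2 → 190
  → #70ACBE
73% tone:
  R: 16 + 81.76 = 97.76 → 98
  G: 116 + 0.73×(128−116) = 116 + 8.76 = 124.76 → 125
  B: 147 − 13.87 = 133.13 → 133
  → #627D85

#70ACBE, #627D85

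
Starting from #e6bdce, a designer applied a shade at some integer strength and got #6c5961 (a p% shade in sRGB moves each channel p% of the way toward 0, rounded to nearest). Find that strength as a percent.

53%

#e6bdce is rgb(230, 189, 206); #6c5961 is rgb(108, 89, 97).
On the R channel (widest range): 108 ≈ 230 + (p/100)(0 − 230), so p ≈ 100×(108 − 230)/(0 − 230) = -12200/-230 = 53.04.
p = 53 reproduces all three channels after rounding.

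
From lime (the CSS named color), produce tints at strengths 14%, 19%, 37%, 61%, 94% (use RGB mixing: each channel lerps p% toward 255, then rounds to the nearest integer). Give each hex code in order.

#24ff24, #30ff30, #5eff5e, #9cff9c, #f0fff0

CSS lime is rgb(0, 255, 0).
14%: (0 + 35.7 = 35.7→36, 255→255, 0 + 35.7 = 35.7→36) → #24ff24
19%: (0 + 48.45 = 48.45→48, 255→255, 0 + 48.45 = 48.45→48) → #30ff30
37%: (0 + 94.35 = 94.35→94, 255→255, 0 + 94.35 = 94.35→94) → #5eff5e
61%: (0 + 155.55 = 155.55→156, 255→255, 0 + 155.55 = 155.55→156) → #9cff9c
94%: (0 + 239.7 = 239.7→240, 255→255, 0 + 239.7 = 239.7→240) → #f0fff0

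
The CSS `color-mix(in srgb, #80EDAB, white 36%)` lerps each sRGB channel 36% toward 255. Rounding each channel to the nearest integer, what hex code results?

#80EDAB is rgb(128, 237, 171).
Lerp each channel 36% toward 255:
  R: 128 + 45.72 = 173.72 → 174
  G: 237 + 6.48 = 243.48 → 243
  B: 171 + 0.36×(255−171) = 171 + 30.24 = 201.24 → 201
rgb(174, 243, 201) = #AEF3C9.

#AEF3C9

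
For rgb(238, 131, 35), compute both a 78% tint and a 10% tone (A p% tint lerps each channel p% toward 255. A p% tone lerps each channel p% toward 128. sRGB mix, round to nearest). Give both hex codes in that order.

78% tint:
  R: 238 + 13.26 = 251.26 → 251
  G: 131 + 96.72 = 227.72 → 228
  B: 35 + 0.78×(255−35) = 35 + 171.6 = 206.6 → 207
  → #fbe4cf
10% tone:
  R: 238 − 11 = 227 → 227
  G: 131 + 0.1×(128−131) = 131 − 0.3 = 130.7 → 131
  B: 35 + 0.1×(128−35) = 35 + 9.3 = 44.3 → 44
  → #e3832c

#fbe4cf, #e3832c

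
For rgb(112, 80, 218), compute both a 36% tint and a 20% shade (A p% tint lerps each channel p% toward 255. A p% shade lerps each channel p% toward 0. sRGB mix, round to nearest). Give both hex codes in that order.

#A38FE7, #5A40AE

36% tint:
  R: 112 + 0.36×(255−112) = 112 + 51.48 = 163.48 → 163
  G: 80 + 0.36×(255−80) = 80 + 63 = 143 → 143
  B: 218 + 0.36×(255−218) = 218 + 13.32 = 231.32 → 231
  → #A38FE7
20% shade:
  R: 112 + 0.2×(0−112) = 112 − 22.4 = 89.6 → 90
  G: 80 + 0.2×(0−80) = 80 − 16 = 64 → 64
  B: 218 − 43.6 = 174.4 → 174
  → #5A40AE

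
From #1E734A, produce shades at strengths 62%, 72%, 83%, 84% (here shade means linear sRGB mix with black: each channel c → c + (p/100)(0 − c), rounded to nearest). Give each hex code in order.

#1E734A is rgb(30, 115, 74).
62%: (30 − 18.6 = 11.4→11, 115 − 71.3 = 43.7→44, 74 − 45.88 = 28.12→28) → #0B2C1C
72%: (30 − 21.6 = 8.4→8, 115 − 82.8 = 32.2→32, 74 − 53.28 = 20.72→21) → #082015
83%: (30 − 24.9 = 5.1→5, 115 − 95.45 = 19.55→20, 74 − 61.42 = 12.58→13) → #05140D
84%: (30 − 25.2 = 4.8→5, 115 − 96.6 = 18.4→18, 74 − 62.16 = 11.84→12) → #05120C

#0B2C1C, #082015, #05140D, #05120C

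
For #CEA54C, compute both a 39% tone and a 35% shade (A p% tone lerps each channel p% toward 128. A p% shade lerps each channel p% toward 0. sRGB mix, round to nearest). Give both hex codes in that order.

#B09760, #866B31

#CEA54C is rgb(206, 165, 76).
39% tone:
  R: 206 + 0.39×(128−206) = 206 − 30.42 = 175.58 → 176
  G: 165 + 0.39×(128−165) = 165 − 14.43 = 150.57 → 151
  B: 76 + 0.39×(128−76) = 76 + 20.28 = 96.28 → 96
  → #B09760
35% shade:
  R: 206 − 72.1 = 133.9 → 134
  G: 165 − 57.75 = 107.25 → 107
  B: 76 + 0.35×(0−76) = 76 − 26.6 = 49.4 → 49
  → #866B31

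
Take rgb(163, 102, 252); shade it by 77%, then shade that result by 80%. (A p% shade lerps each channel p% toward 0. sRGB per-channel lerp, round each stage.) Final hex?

#07050C

Per channel, c → c + 0.77(0 − c):
  R: 163 − 125.51 = 37.49 → 37
  G: 102 + 0.77×(0−102) = 102 − 78.54 = 23.46 → 23
  B: 252 − 194.04 = 57.96 → 58
After the shade: rgb(37, 23, 58) = #25173A.
Lerp each channel 80% toward 0:
  R: 37 + 0.8×(0−37) = 37 − 29.6 = 7.4 → 7
  G: 23 − 18.4 = 4.6 → 5
  B: 58 + 0.8×(0−58) = 58 − 46.4 = 11.6 → 12
rgb(7, 5, 12) = #07050C.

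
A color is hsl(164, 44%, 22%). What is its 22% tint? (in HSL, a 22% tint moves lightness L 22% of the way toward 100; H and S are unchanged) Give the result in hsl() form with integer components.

hsl(164, 44%, 39%)

L moves 22% from 22 toward 100: 22 + 17.16 = 39.16 → 39.
H and S are unchanged.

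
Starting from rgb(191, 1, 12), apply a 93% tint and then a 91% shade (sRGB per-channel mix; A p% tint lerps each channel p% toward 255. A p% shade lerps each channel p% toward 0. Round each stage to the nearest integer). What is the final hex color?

A 93% tint moves each channel 93% toward 255:
  R: 191 + 0.93×(255−191) = 191 + 59.52 = 250.52 → 251
  G: 1 + 0.93×(255−1) = 1 + 236.22 = 237.22 → 237
  B: 12 + 225.99 = 237.99 → 238
After the tint: rgb(251, 237, 238) = #fbedee.
Lerp each channel 91% toward 0:
  R: 251 − 228.41 = 22.59 → 23
  G: 237 + 0.91×(0−237) = 237 − 215.67 = 21.33 → 21
  B: 238 + 0.91×(0−238) = 238 − 216.58 = 21.42 → 21
rgb(23, 21, 21) = #171515.

#171515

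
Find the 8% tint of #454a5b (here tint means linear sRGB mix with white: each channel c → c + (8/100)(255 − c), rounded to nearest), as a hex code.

#454a5b is rgb(69, 74, 91).
Lerp each channel 8% toward 255:
  R: 69 + 14.88 = 83.88 → 84
  G: 74 + 14.48 = 88.48 → 88
  B: 91 + 13.12 = 104.12 → 104
rgb(84, 88, 104) = #545868.

#545868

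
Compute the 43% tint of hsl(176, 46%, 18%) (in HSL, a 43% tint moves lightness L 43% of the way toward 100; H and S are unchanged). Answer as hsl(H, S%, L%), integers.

hsl(176, 46%, 53%)

L moves 43% from 18 toward 100: 18 + 35.26 = 53.26 → 53.
H and S are unchanged.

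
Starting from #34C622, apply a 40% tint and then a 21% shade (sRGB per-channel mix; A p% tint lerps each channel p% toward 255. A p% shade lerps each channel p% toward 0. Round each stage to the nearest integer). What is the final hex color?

#34C622 is rgb(52, 198, 34).
Per channel, c → c + 0.4(255 − c):
  R: 52 + 0.4×(255−52) = 52 + 81.2 = 133.2 → 133
  G: 198 + 0.4×(255−198) = 198 + 22.8 = 220.8 → 221
  B: 34 + 0.4×(255−34) = 34 + 88.4 = 122.4 → 122
After the tint: rgb(133, 221, 122) = #85DD7A.
Lerp each channel 21% toward 0:
  R: 133 − 27.93 = 105.07 → 105
  G: 221 − 46.41 = 174.59 → 175
  B: 122 + 0.21×(0−122) = 122 − 25.62 = 96.38 → 96
rgb(105, 175, 96) = #69AF60.

#69AF60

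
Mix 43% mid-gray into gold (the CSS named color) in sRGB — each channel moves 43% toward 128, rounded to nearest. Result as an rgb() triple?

rgb(200, 178, 55)

CSS gold is rgb(255, 215, 0).
Per channel, c → c + 0.43(128 − c):
  R: 255 + 0.43×(128−255) = 255 − 54.61 = 200.39 → 200
  G: 215 − 37.41 = 177.59 → 178
  B: 0 + 0.43×(128−0) = 0 + 55.04 = 55.04 → 55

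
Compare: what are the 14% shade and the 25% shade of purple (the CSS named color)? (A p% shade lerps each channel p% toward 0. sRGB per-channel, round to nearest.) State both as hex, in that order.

CSS purple is rgb(128, 0, 128).
14% shade:
  R: 128 + 0.14×(0−128) = 128 − 17.92 = 110.08 → 110
  G: 0 + 0.14×(0−0) = 0 + 0 = 0 → 0
  B: 128 + 0.14×(0−128) = 128 − 17.92 = 110.08 → 110
  → #6e006e
25% shade:
  R: 128 − 32 = 96 → 96
  G: 0 + 0.25×(0−0) = 0 + 0 = 0 → 0
  B: 128 + 0.25×(0−128) = 128 − 32 = 96 → 96
  → #600060

#6e006e, #600060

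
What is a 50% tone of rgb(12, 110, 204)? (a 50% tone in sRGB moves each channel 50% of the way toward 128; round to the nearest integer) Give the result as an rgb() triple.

Lerp each channel 50% toward 128:
  R: 12 + 0.5×(128−12) = 12 + 58 = 70 → 70
  G: 110 + 0.5×(128−110) = 110 + 9 = 119 → 119
  B: 204 + 0.5×(128−204) = 204 − 38 = 166 → 166

rgb(70, 119, 166)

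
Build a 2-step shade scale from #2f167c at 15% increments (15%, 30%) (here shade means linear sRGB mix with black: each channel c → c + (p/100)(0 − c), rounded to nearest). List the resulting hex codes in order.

#2f167c is rgb(47, 22, 124).
15%: (47 − 7.05 = 39.95→40, 22 − 3.3 = 18.7→19, 124 − 18.6 = 105.4→105) → #281369
30%: (47 − 14.1 = 32.9→33, 22 − 6.6 = 15.4→15, 124 − 37.2 = 86.8→87) → #210f57

#281369, #210f57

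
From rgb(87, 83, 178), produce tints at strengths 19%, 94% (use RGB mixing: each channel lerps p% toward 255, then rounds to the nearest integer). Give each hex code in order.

19%: (87 + 31.92 = 118.92→119, 83 + 32.68 = 115.68→116, 178 + 14.63 = 192.63→193) → #7774c1
94%: (87 + 157.92 = 244.92→245, 83 + 161.68 = 244.68→245, 178 + 72.38 = 250.38→250) → #f5f5fa

#7774c1, #f5f5fa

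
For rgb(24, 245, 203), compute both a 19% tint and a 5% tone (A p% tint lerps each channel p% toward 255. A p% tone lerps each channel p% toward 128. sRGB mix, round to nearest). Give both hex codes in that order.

#44F7D5, #1DEFC7

19% tint:
  R: 24 + 0.19×(255−24) = 24 + 43.89 = 67.89 → 68
  G: 245 + 0.19×(255−245) = 245 + 1.9 = 246.9 → 247
  B: 203 + 9.88 = 212.88 → 213
  → #44F7D5
5% tone:
  R: 24 + 0.05×(128−24) = 24 + 5.2 = 29.2 → 29
  G: 245 − 5.85 = 239.15 → 239
  B: 203 + 0.05×(128−203) = 203 − 3.75 = 199.25 → 199
  → #1DEFC7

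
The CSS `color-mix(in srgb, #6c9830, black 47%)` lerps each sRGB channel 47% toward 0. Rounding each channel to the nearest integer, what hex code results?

#6c9830 is rgb(108, 152, 48).
A 47% shade moves each channel 47% toward 0:
  R: 108 + 0.47×(0−108) = 108 − 50.76 = 57.24 → 57
  G: 152 − 71.44 = 80.56 → 81
  B: 48 + 0.47×(0−48) = 48 − 22.56 = 25.44 → 25
rgb(57, 81, 25) = #395119.

#395119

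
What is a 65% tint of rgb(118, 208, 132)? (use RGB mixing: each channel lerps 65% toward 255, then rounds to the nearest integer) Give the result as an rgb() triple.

rgb(207, 239, 212)

A 65% tint moves each channel 65% toward 255:
  R: 118 + 89.05 = 207.05 → 207
  G: 208 + 0.65×(255−208) = 208 + 30.55 = 238.55 → 239
  B: 132 + 0.65×(255−132) = 132 + 79.95 = 211.95 → 212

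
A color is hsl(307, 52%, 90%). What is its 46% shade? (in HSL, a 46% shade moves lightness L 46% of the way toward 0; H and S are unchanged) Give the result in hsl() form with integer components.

hsl(307, 52%, 49%)

L moves 46% from 90 toward 0: 90 − 41.4 = 48.6 → 49.
H and S are unchanged.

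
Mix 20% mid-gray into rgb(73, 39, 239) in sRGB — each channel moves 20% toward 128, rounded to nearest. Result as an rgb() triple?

Per channel, c → c + 0.2(128 − c):
  R: 73 + 11 = 84 → 84
  G: 39 + 0.2×(128−39) = 39 + 17.8 = 56.8 → 57
  B: 239 + 0.2×(128−239) = 239 − 22.2 = 216.8 → 217

rgb(84, 57, 217)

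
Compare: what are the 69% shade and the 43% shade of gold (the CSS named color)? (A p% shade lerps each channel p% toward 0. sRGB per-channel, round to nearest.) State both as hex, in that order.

#4f4300, #917b00

CSS gold is rgb(255, 215, 0).
69% shade:
  R: 255 + 0.69×(0−255) = 255 − 175.95 = 79.05 → 79
  G: 215 − 148.35 = 66.65 → 67
  B: 0 + 0.69×(0−0) = 0 + 0 = 0 → 0
  → #4f4300
43% shade:
  R: 255 − 109.65 = 145.35 → 145
  G: 215 − 92.45 = 122.55 → 123
  B: 0 + 0 = 0 → 0
  → #917b00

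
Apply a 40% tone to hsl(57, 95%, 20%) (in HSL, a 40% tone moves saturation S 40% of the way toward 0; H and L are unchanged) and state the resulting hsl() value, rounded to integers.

S moves 40% from 95 toward 0: 95 − 38 = 57 → 57.
H and L are unchanged.

hsl(57, 57%, 20%)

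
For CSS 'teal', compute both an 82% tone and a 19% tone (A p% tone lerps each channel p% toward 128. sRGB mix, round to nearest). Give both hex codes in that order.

#698080, #188080

CSS teal is rgb(0, 128, 128).
82% tone:
  R: 0 + 104.96 = 104.96 → 105
  G: 128 + 0.82×(128−128) = 128 + 0 = 128 → 128
  B: 128 + 0 = 128 → 128
  → #698080
19% tone:
  R: 0 + 24.32 = 24.32 → 24
  G: 128 + 0.19×(128−128) = 128 + 0 = 128 → 128
  B: 128 + 0.19×(128−128) = 128 + 0 = 128 → 128
  → #188080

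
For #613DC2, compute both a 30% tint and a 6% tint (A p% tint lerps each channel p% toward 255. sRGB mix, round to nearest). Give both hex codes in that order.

#613DC2 is rgb(97, 61, 194).
30% tint:
  R: 97 + 0.3×(255−97) = 97 + 47.4 = 144.4 → 144
  G: 61 + 0.3×(255−61) = 61 + 58.2 = 119.2 → 119
  B: 194 + 0.3×(255−194) = 194 + 18.3 = 212.3 → 212
  → #9077D4
6% tint:
  R: 97 + 0.06×(255−97) = 97 + 9.48 = 106.48 → 106
  G: 61 + 0.06×(255−61) = 61 + 11.64 = 72.64 → 73
  B: 194 + 0.06×(255−194) = 194 + 3.66 = 197.66 → 198
  → #6A49C6

#9077D4, #6A49C6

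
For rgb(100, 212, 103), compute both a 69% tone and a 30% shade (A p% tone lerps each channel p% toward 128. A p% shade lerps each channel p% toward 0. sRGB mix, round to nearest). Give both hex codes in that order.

#779A78, #469448

69% tone:
  R: 100 + 0.69×(128−100) = 100 + 19.32 = 119.32 → 119
  G: 212 − 57.96 = 154.04 → 154
  B: 103 + 17.25 = 120.25 → 120
  → #779A78
30% shade:
  R: 100 + 0.3×(0−100) = 100 − 30 = 70 → 70
  G: 212 + 0.3×(0−212) = 212 − 63.6 = 148.4 → 148
  B: 103 − 30.9 = 72.1 → 72
  → #469448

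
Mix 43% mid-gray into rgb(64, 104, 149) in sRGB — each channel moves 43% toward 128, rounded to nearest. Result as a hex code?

Per channel, c → c + 0.43(128 − c):
  R: 64 + 0.43×(128−64) = 64 + 27.52 = 91.52 → 92
  G: 104 + 10.32 = 114.32 → 114
  B: 149 + 0.43×(128−149) = 149 − 9.03 = 139.97 → 140
rgb(92, 114, 140) = #5C728C.

#5C728C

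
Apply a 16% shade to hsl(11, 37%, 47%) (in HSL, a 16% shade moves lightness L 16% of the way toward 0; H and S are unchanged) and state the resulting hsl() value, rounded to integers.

hsl(11, 37%, 39%)

L moves 16% from 47 toward 0: 47 − 7.52 = 39.48 → 39.
H and S are unchanged.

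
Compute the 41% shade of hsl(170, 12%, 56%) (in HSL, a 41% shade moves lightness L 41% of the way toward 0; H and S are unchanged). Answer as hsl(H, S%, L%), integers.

hsl(170, 12%, 33%)

L moves 41% from 56 toward 0: 56 − 22.96 = 33.04 → 33.
H and S are unchanged.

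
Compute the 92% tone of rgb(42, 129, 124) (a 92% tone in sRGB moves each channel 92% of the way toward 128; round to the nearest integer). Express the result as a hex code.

Per channel, c → c + 0.92(128 − c):
  R: 42 + 79.12 = 121.12 → 121
  G: 129 − 0.92 = 128.08 → 128
  B: 124 + 0.92×(128−124) = 124 + 3.68 = 127.68 → 128
rgb(121, 128, 128) = #798080.

#798080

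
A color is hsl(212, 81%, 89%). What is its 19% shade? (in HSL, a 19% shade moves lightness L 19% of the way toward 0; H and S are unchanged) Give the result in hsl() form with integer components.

hsl(212, 81%, 72%)

L moves 19% from 89 toward 0: 89 − 16.91 = 72.09 → 72.
H and S are unchanged.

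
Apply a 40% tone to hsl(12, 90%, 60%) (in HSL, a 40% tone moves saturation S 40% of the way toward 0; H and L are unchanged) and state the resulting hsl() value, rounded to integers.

hsl(12, 54%, 60%)

S moves 40% from 90 toward 0: 90 − 36 = 54 → 54.
H and L are unchanged.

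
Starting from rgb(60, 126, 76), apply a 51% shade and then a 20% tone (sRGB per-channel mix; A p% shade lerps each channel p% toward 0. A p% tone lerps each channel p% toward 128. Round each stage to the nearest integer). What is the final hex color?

#314b37

Lerp each channel 51% toward 0:
  R: 60 + 0.51×(0−60) = 60 − 30.6 = 29.4 → 29
  G: 126 + 0.51×(0−126) = 126 − 64.26 = 61.74 → 62
  B: 76 − 38.76 = 37.24 → 37
After the shade: rgb(29, 62, 37) = #1d3e25.
A 20% tone moves each channel 20% toward 128:
  R: 29 + 0.2×(128−29) = 29 + 19.8 = 48.8 → 49
  G: 62 + 0.2×(128−62) = 62 + 13.2 = 75.2 → 75
  B: 37 + 0.2×(128−37) = 37 + 18.2 = 55.2 → 55
rgb(49, 75, 55) = #314b37.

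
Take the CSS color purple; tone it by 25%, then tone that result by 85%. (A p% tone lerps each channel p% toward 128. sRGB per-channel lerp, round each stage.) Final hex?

CSS purple is rgb(128, 0, 128).
Per channel, c → c + 0.25(128 − c):
  R: 128 + 0.25×(128−128) = 128 + 0 = 128 → 128
  G: 0 + 32 = 32 → 32
  B: 128 + 0 = 128 → 128
After the tone: rgb(128, 32, 128) = #802080.
An 85% tone moves each channel 85% toward 128:
  R: 128 + 0 = 128 → 128
  G: 32 + 81.6 = 113.6 → 114
  B: 128 + 0.85×(128−128) = 128 + 0 = 128 → 128
rgb(128, 114, 128) = #807280.

#807280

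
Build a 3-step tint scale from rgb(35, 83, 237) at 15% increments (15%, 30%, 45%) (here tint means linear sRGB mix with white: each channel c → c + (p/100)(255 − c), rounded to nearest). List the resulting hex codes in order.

#446DF0, #6587F2, #86A0F5

15%: (35 + 33 = 68→68, 83 + 25.8 = 108.8→109, 237 + 2.7 = 239.7→240) → #446DF0
30%: (35 + 66 = 101→101, 83 + 51.6 = 134.6→135, 237 + 5.4 = 242.4→242) → #6587F2
45%: (35 + 99 = 134→134, 83 + 77.4 = 160.4→160, 237 + 8.1 = 245.1→245) → #86A0F5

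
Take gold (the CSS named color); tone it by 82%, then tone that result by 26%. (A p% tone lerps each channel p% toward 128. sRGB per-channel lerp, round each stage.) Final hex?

CSS gold is rgb(255, 215, 0).
An 82% tone moves each channel 82% toward 128:
  R: 255 + 0.82×(128−255) = 255 − 104.14 = 150.86 → 151
  G: 215 + 0.82×(128−215) = 215 − 71.34 = 143.66 → 144
  B: 0 + 0.82×(128−0) = 0 + 104.96 = 104.96 → 105
After the tone: rgb(151, 144, 105) = #979069.
A 26% tone moves each channel 26% toward 128:
  R: 151 + 0.26×(128−151) = 151 − 5.98 = 145.02 → 145
  G: 144 + 0.26×(128−144) = 144 − 4.16 = 139.84 → 140
  B: 105 + 0.26×(128−105) = 105 + 5.98 = 110.98 → 111
rgb(145, 140, 111) = #918C6F.

#918C6F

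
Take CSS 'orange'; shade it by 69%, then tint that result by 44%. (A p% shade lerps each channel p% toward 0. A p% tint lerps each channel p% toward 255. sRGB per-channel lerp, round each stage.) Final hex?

#9c8d70

CSS orange is rgb(255, 165, 0).
A 69% shade moves each channel 69% toward 0:
  R: 255 + 0.69×(0−255) = 255 − 175.95 = 79.05 → 79
  G: 165 − 113.85 = 51.15 → 51
  B: 0 + 0 = 0 → 0
After the shade: rgb(79, 51, 0) = #4f3300.
Per channel, c → c + 0.44(255 − c):
  R: 79 + 0.44×(255−79) = 79 + 77.44 = 156.44 → 156
  G: 51 + 89.76 = 140.76 → 141
  B: 0 + 112.2 = 112.2 → 112
rgb(156, 141, 112) = #9c8d70.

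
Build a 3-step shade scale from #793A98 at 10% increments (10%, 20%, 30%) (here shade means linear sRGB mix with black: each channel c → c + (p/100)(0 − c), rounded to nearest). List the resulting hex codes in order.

#6D3489, #612E7A, #55296A

#793A98 is rgb(121, 58, 152).
10%: (121 − 12.1 = 108.9→109, 58 − 5.8 = 52.2→52, 152 − 15.2 = 136.8→137) → #6D3489
20%: (121 − 24.2 = 96.8→97, 58 − 11.6 = 46.4→46, 152 − 30.4 = 121.6→122) → #612E7A
30%: (121 − 36.3 = 84.7→85, 58 − 17.4 = 40.6→41, 152 − 45.6 = 106.4→106) → #55296A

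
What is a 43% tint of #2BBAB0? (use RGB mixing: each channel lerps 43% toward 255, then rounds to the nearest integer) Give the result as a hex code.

#2BBAB0 is rgb(43, 186, 176).
A 43% tint moves each channel 43% toward 255:
  R: 43 + 0.43×(255−43) = 43 + 91.16 = 134.16 → 134
  G: 186 + 29.67 = 215.67 → 216
  B: 176 + 33.97 = 209.97 → 210
rgb(134, 216, 210) = #86D8D2.

#86D8D2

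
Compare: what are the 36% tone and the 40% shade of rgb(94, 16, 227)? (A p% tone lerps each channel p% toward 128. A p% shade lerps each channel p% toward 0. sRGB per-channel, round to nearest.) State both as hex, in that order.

36% tone:
  R: 94 + 12.24 = 106.24 → 106
  G: 16 + 0.36×(128−16) = 16 + 40.32 = 56.32 → 56
  B: 227 + 0.36×(128−227) = 227 − 35.64 = 191.36 → 191
  → #6A38BF
40% shade:
  R: 94 + 0.4×(0−94) = 94 − 37.6 = 56.4 → 56
  G: 16 + 0.4×(0−16) = 16 − 6.4 = 9.6 → 10
  B: 227 + 0.4×(0−227) = 227 − 90.8 = 136.2 → 136
  → #380A88

#6A38BF, #380A88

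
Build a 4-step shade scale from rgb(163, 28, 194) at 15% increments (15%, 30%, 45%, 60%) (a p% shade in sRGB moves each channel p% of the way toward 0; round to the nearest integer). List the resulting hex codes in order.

#8b18a5, #721488, #5a0f6b, #410b4e

15%: (163 − 24.45 = 138.55→139, 28 − 4.2 = 23.8→24, 194 − 29.1 = 164.9→165) → #8b18a5
30%: (163 − 48.9 = 114.1→114, 28 − 8.4 = 19.6→20, 194 − 58.2 = 135.8→136) → #721488
45%: (163 − 73.35 = 89.65→90, 28 − 12.6 = 15.4→15, 194 − 87.3 = 106.7→107) → #5a0f6b
60%: (163 − 97.8 = 65.2→65, 28 − 16.8 = 11.2→11, 194 − 116.4 = 77.6→78) → #410b4e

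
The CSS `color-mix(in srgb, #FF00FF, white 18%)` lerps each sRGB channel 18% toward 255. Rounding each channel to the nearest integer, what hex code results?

#FF2EFF

#FF00FF is rgb(255, 0, 255).
An 18% tint moves each channel 18% toward 255:
  R: 255 + 0.18×(255−255) = 255 + 0 = 255 → 255
  G: 0 + 0.18×(255−0) = 0 + 45.9 = 45.9 → 46
  B: 255 + 0 = 255 → 255
rgb(255, 46, 255) = #FF2EFF.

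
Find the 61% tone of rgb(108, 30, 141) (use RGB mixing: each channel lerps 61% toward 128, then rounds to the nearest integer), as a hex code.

#785a85

Lerp each channel 61% toward 128:
  R: 108 + 0.61×(128−108) = 108 + 12.2 = 120.2 → 120
  G: 30 + 0.61×(128−30) = 30 + 59.78 = 89.78 → 90
  B: 141 + 0.61×(128−141) = 141 − 7.93 = 133.07 → 133
rgb(120, 90, 133) = #785a85.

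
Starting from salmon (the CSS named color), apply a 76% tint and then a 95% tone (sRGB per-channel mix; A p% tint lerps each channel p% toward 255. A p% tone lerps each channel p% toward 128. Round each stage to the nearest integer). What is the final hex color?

CSS salmon is rgb(250, 128, 114).
A 76% tint moves each channel 76% toward 255:
  R: 250 + 3.8 = 253.8 → 254
  G: 128 + 0.76×(255−128) = 128 + 96.52 = 224.52 → 225
  B: 114 + 107.16 = 221.16 → 221
After the tint: rgb(254, 225, 221) = #fee1dd.
A 95% tone moves each channel 95% toward 128:
  R: 254 + 0.95×(128−254) = 254 − 119.7 = 134.3 → 134
  G: 225 + 0.95×(128−225) = 225 − 92.15 = 132.85 → 133
  B: 221 − 88.35 = 132.65 → 133
rgb(134, 133, 133) = #868585.

#868585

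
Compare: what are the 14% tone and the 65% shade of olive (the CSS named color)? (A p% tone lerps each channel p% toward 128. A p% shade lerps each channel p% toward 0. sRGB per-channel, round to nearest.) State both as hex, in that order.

CSS olive is rgb(128, 128, 0).
14% tone:
  R: 128 + 0.14×(128−128) = 128 + 0 = 128 → 128
  G: 128 + 0 = 128 → 128
  B: 0 + 17.92 = 17.92 → 18
  → #808012
65% shade:
  R: 128 − 83.2 = 44.8 → 45
  G: 128 − 83.2 = 44.8 → 45
  B: 0 + 0 = 0 → 0
  → #2D2D00

#808012, #2D2D00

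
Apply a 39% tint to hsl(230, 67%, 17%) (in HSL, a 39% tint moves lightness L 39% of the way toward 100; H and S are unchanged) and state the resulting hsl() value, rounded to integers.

L moves 39% from 17 toward 100: 17 + 32.37 = 49.37 → 49.
H and S are unchanged.

hsl(230, 67%, 49%)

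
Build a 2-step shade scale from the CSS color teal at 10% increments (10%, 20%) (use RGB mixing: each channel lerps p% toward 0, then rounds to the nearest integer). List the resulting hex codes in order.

#007373, #006666

CSS teal is rgb(0, 128, 128).
10%: (0→0, 128 − 12.8 = 115.2→115, 128 − 12.8 = 115.2→115) → #007373
20%: (0→0, 128 − 25.6 = 102.4→102, 128 − 25.6 = 102.4→102) → #006666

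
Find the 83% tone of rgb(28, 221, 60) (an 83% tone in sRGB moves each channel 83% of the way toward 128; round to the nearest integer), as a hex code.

#6F9074

An 83% tone moves each channel 83% toward 128:
  R: 28 + 83 = 111 → 111
  G: 221 + 0.83×(128−221) = 221 − 77.19 = 143.81 → 144
  B: 60 + 0.83×(128−60) = 60 + 56.44 = 116.44 → 116
rgb(111, 144, 116) = #6F9074.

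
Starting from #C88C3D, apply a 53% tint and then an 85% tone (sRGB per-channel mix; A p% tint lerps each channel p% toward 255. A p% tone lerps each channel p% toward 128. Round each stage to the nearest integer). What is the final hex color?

#C88C3D is rgb(200, 140, 61).
A 53% tint moves each channel 53% toward 255:
  R: 200 + 0.53×(255−200) = 200 + 29.15 = 229.15 → 229
  G: 140 + 0.53×(255−140) = 140 + 60.95 = 200.95 → 201
  B: 61 + 0.53×(255−61) = 61 + 102.82 = 163.82 → 164
After the tint: rgb(229, 201, 164) = #E5C9A4.
Lerp each channel 85% toward 128:
  R: 229 + 0.85×(128−229) = 229 − 85.85 = 143.15 → 143
  G: 201 + 0.85×(128−201) = 201 − 62.05 = 138.95 → 139
  B: 164 + 0.85×(128−164) = 164 − 30.6 = 133.4 → 133
rgb(143, 139, 133) = #8F8B85.

#8F8B85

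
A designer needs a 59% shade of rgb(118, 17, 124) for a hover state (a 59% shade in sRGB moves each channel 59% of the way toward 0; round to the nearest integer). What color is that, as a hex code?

Per channel, c → c + 0.59(0 − c):
  R: 118 + 0.59×(0−118) = 118 − 69.62 = 48.38 → 48
  G: 17 − 10.03 = 6.97 → 7
  B: 124 − 73.16 = 50.84 → 51
rgb(48, 7, 51) = #300733.

#300733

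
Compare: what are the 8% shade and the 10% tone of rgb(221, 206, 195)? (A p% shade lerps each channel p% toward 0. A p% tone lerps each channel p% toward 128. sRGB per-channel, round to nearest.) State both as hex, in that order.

#CBBEB3, #D4C6BC

8% shade:
  R: 221 + 0.08×(0−221) = 221 − 17.68 = 203.32 → 203
  G: 206 + 0.08×(0−206) = 206 − 16.48 = 189.52 → 190
  B: 195 + 0.08×(0−195) = 195 − 15.6 = 179.4 → 179
  → #CBBEB3
10% tone:
  R: 221 + 0.1×(128−221) = 221 − 9.3 = 211.7 → 212
  G: 206 + 0.1×(128−206) = 206 − 7.8 = 198.2 → 198
  B: 195 − 6.7 = 188.3 → 188
  → #D4C6BC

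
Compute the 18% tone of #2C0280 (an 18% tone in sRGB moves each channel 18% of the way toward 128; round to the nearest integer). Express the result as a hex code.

#3B1980

#2C0280 is rgb(44, 2, 128).
An 18% tone moves each channel 18% toward 128:
  R: 44 + 15.12 = 59.12 → 59
  G: 2 + 22.68 = 24.68 → 25
  B: 128 + 0 = 128 → 128
rgb(59, 25, 128) = #3B1980.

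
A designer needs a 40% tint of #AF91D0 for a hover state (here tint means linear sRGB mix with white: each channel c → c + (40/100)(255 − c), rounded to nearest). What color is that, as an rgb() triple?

#AF91D0 is rgb(175, 145, 208).
A 40% tint moves each channel 40% toward 255:
  R: 175 + 0.4×(255−175) = 175 + 32 = 207 → 207
  G: 145 + 44 = 189 → 189
  B: 208 + 0.4×(255−208) = 208 + 18.8 = 226.8 → 227

rgb(207, 189, 227)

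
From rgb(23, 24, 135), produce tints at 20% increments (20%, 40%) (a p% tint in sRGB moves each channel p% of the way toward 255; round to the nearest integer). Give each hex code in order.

20%: (23 + 46.4 = 69.4→69, 24 + 46.2 = 70.2→70, 135 + 24 = 159→159) → #45469F
40%: (23 + 92.8 = 115.8→116, 24 + 92.4 = 116.4→116, 135 + 48 = 183→183) → #7474B7

#45469F, #7474B7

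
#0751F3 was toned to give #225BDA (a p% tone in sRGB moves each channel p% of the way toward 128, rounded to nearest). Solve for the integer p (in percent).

#0751F3 is rgb(7, 81, 243); #225BDA is rgb(34, 91, 218).
On the R channel (widest range): 34 ≈ 7 + (p/100)(128 − 7), so p ≈ 100×(34 − 7)/(128 − 7) = 2700/121 = 22.31.
p = 22 reproduces all three channels after rounding.

22%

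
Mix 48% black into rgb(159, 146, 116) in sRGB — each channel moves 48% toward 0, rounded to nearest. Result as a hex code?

#534C3C

Lerp each channel 48% toward 0:
  R: 159 − 76.32 = 82.68 → 83
  G: 146 + 0.48×(0−146) = 146 − 70.08 = 75.92 → 76
  B: 116 + 0.48×(0−116) = 116 − 55.68 = 60.32 → 60
rgb(83, 76, 60) = #534C3C.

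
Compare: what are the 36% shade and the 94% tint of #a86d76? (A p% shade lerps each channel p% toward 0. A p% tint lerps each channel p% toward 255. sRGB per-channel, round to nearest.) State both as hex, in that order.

#6c464c, #faf6f7

#a86d76 is rgb(168, 109, 118).
36% shade:
  R: 168 − 60.48 = 107.52 → 108
  G: 109 + 0.36×(0−109) = 109 − 39.24 = 69.76 → 70
  B: 118 − 42.48 = 75.52 → 76
  → #6c464c
94% tint:
  R: 168 + 0.94×(255−168) = 168 + 81.78 = 249.78 → 250
  G: 109 + 137.24 = 246.24 → 246
  B: 118 + 128.78 = 246.78 → 247
  → #faf6f7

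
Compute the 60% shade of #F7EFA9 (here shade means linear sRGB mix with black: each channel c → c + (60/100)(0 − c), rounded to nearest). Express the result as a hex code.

#636044

#F7EFA9 is rgb(247, 239, 169).
Lerp each channel 60% toward 0:
  R: 247 + 0.6×(0−247) = 247 − 148.2 = 98.8 → 99
  G: 239 + 0.6×(0−239) = 239 − 143.4 = 95.6 → 96
  B: 169 + 0.6×(0−169) = 169 − 101.4 = 67.6 → 68
rgb(99, 96, 68) = #636044.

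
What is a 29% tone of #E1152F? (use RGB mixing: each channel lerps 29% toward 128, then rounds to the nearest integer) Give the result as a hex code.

#E1152F is rgb(225, 21, 47).
Per channel, c → c + 0.29(128 − c):
  R: 225 + 0.29×(128−225) = 225 − 28.13 = 196.87 → 197
  G: 21 + 31.03 = 52.03 → 52
  B: 47 + 23.49 = 70.49 → 70
rgb(197, 52, 70) = #C53446.

#C53446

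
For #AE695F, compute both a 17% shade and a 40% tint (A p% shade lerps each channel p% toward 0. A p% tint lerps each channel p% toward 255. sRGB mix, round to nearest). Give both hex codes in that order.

#AE695F is rgb(174, 105, 95).
17% shade:
  R: 174 − 29.58 = 144.42 → 144
  G: 105 + 0.17×(0−105) = 105 − 17.85 = 87.15 → 87
  B: 95 − 16.15 = 78.85 → 79
  → #90574F
40% tint:
  R: 174 + 0.4×(255−174) = 174 + 32.4 = 206.4 → 206
  G: 105 + 60 = 165 → 165
  B: 95 + 64 = 159 → 159
  → #CEA59F

#90574F, #CEA59F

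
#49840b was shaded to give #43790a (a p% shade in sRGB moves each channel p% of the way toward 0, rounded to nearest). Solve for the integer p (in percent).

8%

#49840b is rgb(73, 132, 11); #43790a is rgb(67, 121, 10).
On the G channel (widest range): 121 ≈ 132 + (p/100)(0 − 132), so p ≈ 100×(121 − 132)/(0 − 132) = -1100/-132 = 8.33.
p = 8 reproduces all three channels after rounding.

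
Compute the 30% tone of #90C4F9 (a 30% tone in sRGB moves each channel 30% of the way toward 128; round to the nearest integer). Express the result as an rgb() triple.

#90C4F9 is rgb(144, 196, 249).
A 30% tone moves each channel 30% toward 128:
  R: 144 − 4.8 = 139.2 → 139
  G: 196 − 20.4 = 175.6 → 176
  B: 249 − 36.3 = 212.7 → 213

rgb(139, 176, 213)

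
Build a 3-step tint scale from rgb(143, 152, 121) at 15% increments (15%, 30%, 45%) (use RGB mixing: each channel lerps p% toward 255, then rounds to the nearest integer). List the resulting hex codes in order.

#A0A78D, #B1B7A1, #C1C6B5

15%: (143 + 16.8 = 159.8→160, 152 + 15.45 = 167.45→167, 121 + 20.1 = 141.1→141) → #A0A78D
30%: (143 + 33.6 = 176.6→177, 152 + 30.9 = 182.9→183, 121 + 40.2 = 161.2→161) → #B1B7A1
45%: (143 + 50.4 = 193.4→193, 152 + 46.35 = 198.35→198, 121 + 60.3 = 181.3→181) → #C1C6B5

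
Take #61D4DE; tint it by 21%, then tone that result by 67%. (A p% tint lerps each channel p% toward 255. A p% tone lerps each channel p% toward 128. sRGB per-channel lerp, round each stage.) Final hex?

#819FA1

#61D4DE is rgb(97, 212, 222).
Per channel, c → c + 0.21(255 − c):
  R: 97 + 33.18 = 130.18 → 130
  G: 212 + 0.21×(255−212) = 212 + 9.03 = 221.03 → 221
  B: 222 + 0.21×(255−222) = 222 + 6.93 = 228.93 → 229
After the tint: rgb(130, 221, 229) = #82DDE5.
Per channel, c → c + 0.67(128 − c):
  R: 130 + 0.67×(128−130) = 130 − 1.34 = 128.66 → 129
  G: 221 + 0.67×(128−221) = 221 − 62.31 = 158.69 → 159
  B: 229 + 0.67×(128−229) = 229 − 67.67 = 161.33 → 161
rgb(129, 159, 161) = #819FA1.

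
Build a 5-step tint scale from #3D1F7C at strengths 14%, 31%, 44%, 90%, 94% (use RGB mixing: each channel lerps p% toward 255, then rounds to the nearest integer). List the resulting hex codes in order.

#3D1F7C is rgb(61, 31, 124).
14%: (61 + 27.16 = 88.16→88, 31 + 31.36 = 62.36→62, 124 + 18.34 = 142.34→142) → #583E8E
31%: (61 + 60.14 = 121.14→121, 31 + 69.44 = 100.44→100, 124 + 40.61 = 164.61→165) → #7964A5
44%: (61 + 85.36 = 146.36→146, 31 + 98.56 = 129.56→130, 124 + 57.64 = 181.64→182) → #9282B6
90%: (61 + 174.6 = 235.6→236, 31 + 201.6 = 232.6→233, 124 + 117.9 = 241.9→242) → #ECE9F2
94%: (61 + 182.36 = 243.36→243, 31 + 210.56 = 241.56→242, 124 + 123.14 = 247.14→247) → #F3F2F7

#583E8E, #7964A5, #9282B6, #ECE9F2, #F3F2F7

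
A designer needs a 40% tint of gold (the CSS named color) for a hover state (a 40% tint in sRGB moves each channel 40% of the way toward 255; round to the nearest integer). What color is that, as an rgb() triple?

CSS gold is rgb(255, 215, 0).
Per channel, c → c + 0.4(255 − c):
  R: 255 + 0 = 255 → 255
  G: 215 + 0.4×(255−215) = 215 + 16 = 231 → 231
  B: 0 + 102 = 102 → 102

rgb(255, 231, 102)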